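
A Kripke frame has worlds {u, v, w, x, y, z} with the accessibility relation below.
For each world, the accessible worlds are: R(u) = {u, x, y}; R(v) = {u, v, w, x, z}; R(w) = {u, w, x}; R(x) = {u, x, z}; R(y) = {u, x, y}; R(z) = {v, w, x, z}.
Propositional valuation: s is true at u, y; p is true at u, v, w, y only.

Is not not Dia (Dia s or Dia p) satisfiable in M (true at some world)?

Yes

Recall that Dia ψ holds at a world iff ψ holds at some accessible world.
Let φ = not not Dia (Dia s or Dia p). Evaluate φ at each world:
  u (successors {u, x, y}): φ is true.
  v (successors {u, v, w, x, z}): φ is true.
  w (successors {u, w, x}): φ is true.
  x (successors {u, x, z}): φ is true.
  y (successors {u, x, y}): φ is true.
  z (successors {v, w, x, z}): φ is true.
Detail at u (witness):
  At u: not Dia (Dia s or Dia p) is false, so not not Dia (Dia s or Dia p) is true.
    At u: Dia (Dia s or Dia p) is true, so not Dia (Dia s or Dia p) is false.
      At u: Dia (Dia s or Dia p) requires Dia s or Dia p at some successor in {u, x, y}.
        Dia s or Dia p holds at u, so Dia (Dia s or Dia p) is true at u.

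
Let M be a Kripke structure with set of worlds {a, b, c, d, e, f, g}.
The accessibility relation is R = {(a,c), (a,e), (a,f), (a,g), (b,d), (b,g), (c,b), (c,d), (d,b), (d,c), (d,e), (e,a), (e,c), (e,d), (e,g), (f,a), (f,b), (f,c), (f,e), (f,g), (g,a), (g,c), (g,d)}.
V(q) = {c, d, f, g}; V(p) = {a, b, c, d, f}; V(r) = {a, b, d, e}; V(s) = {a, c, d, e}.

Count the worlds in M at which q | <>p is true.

Let φ = q | <>p. Evaluate φ at each world:
  a (successors {c, e, f, g}): φ is true.
  b (successors {d, g}): φ is true.
  c (successors {b, d}): φ is true.
  d (successors {b, c, e}): φ is true.
  e (successors {a, c, d, g}): φ is true.
  f (successors {a, b, c, e, g}): φ is true.
  g (successors {a, c, d}): φ is true.
For instance, at g:
  At g: q is true, <>p is true, so q | <>p is true.
    At g: <>p requires p at some successor in {a, c, d}.
      p holds at a, so <>p is true at g.
Satisfying worlds: {a, b, c, d, e, f, g}

7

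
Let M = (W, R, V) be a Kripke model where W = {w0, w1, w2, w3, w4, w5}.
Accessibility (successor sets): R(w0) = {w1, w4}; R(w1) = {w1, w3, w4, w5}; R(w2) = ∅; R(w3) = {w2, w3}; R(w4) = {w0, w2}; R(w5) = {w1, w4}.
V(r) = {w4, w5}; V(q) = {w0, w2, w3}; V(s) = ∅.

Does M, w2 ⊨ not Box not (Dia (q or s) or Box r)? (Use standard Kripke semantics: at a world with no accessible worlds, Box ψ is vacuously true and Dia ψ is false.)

At w2: Box not (Dia (q or s) or Box r) is true, so not Box not (Dia (q or s) or Box r) is false.
  At w2: no accessible worlds, so Box not (Dia (q or s) or Box r) holds vacuously.

No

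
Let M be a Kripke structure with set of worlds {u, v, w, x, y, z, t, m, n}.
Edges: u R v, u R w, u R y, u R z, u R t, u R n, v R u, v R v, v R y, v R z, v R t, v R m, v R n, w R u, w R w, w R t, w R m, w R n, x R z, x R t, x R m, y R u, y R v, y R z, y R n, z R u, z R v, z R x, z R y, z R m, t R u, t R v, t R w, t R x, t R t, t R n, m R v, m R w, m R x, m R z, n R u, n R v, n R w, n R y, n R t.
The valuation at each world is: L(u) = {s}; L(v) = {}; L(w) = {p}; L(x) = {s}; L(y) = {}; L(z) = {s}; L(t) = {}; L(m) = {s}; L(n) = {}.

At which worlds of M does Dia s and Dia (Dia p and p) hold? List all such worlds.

Let φ = Dia s and Dia (Dia p and p). Evaluate φ at each world:
  u (successors {v, w, y, z, t, n}): φ is true.
  v (successors {u, v, y, z, t, m, n}): φ is false.
  w (successors {u, w, t, m, n}): φ is true.
  x (successors {z, t, m}): φ is false.
  y (successors {u, v, z, n}): φ is false.
  z (successors {u, v, x, y, m}): φ is false.
  t (successors {u, v, w, x, t, n}): φ is true.
  m (successors {v, w, x, z}): φ is true.
  n (successors {u, v, w, y, t}): φ is true.
For instance, at v:
  At v: Dia s is true, Dia (Dia p and p) is false, so Dia s and Dia (Dia p and p) is false.
    At v: Dia s requires s at some successor in {u, v, y, z, t, m, n}.
      s holds at u, so Dia s is true at v.
    At v: Dia (Dia p and p) requires Dia p and p at some successor in {u, v, y, z, t, m, n}.
      At u: Dia p and p is false.
      At v: Dia p and p is false.
      At y: Dia p and p is false.
      At z: Dia p and p is false.
      At t: Dia p and p is false.
      At m: Dia p and p is false.
      At n: Dia p and p is false.
    So Dia (Dia p and p) is false at v.
Satisfying worlds: {u, w, t, m, n}

u, w, t, m, n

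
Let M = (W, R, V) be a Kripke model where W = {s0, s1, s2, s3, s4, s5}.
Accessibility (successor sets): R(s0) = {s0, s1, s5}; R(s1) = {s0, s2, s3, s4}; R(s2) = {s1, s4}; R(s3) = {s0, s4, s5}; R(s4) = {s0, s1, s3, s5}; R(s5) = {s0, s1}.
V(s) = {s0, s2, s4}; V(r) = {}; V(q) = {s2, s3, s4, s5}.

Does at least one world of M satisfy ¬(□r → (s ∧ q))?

No

Recall that □ψ holds at a world iff ψ holds at every accessible world, and ◇ψ holds iff ψ holds at some accessible world.
Let φ = ¬(□r → (s ∧ q)). Evaluate φ at each world:
  s0 (successors {s0, s1, s5}): φ is false.
  s1 (successors {s0, s2, s3, s4}): φ is false.
  s2 (successors {s1, s4}): φ is false.
  s3 (successors {s0, s4, s5}): φ is false.
  s4 (successors {s0, s1, s3, s5}): φ is false.
  s5 (successors {s0, s1}): φ is false.
For instance, at s4:
  At s4: □r → (s ∧ q) is true, so ¬(□r → (s ∧ q)) is false.
    At s4: □r is false, s ∧ q is true, so □r → (s ∧ q) is true.
      At s4: □r requires r at every successor {s0, s1, s3, s5}.
        r fails at s0, so □r is false at s4.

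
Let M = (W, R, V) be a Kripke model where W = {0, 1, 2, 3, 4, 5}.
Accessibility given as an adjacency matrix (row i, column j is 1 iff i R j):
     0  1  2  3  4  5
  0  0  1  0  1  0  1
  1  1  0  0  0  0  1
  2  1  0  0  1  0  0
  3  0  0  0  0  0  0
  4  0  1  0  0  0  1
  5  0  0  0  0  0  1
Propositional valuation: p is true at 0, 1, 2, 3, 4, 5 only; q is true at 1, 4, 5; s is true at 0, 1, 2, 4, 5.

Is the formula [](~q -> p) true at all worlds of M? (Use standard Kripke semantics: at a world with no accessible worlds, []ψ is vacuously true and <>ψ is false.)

Let φ = [](~q -> p). Evaluate φ at each world:
  0 (successors {1, 3, 5}): φ is true.
  1 (successors {0, 5}): φ is true.
  2 (successors {0, 3}): φ is true.
  3 (successors ∅): φ is true.
  4 (successors {1, 5}): φ is true.
  5 (successors {5}): φ is true.
For instance, at 4:
  At 4: [](~q -> p) requires ~q -> p at every successor {1, 5}.
    At 1: ~q -> p is true.
    At 5: ~q -> p is true.
  So [](~q -> p) is true at 4.

Yes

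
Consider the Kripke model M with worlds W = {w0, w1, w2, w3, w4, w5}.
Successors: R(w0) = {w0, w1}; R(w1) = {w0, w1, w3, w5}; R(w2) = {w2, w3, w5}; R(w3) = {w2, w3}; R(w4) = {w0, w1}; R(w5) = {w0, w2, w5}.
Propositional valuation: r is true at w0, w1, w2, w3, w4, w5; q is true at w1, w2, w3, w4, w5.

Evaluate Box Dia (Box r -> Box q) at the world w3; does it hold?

Yes

At w3: Box Dia (Box r -> Box q) requires Dia (Box r -> Box q) at every successor {w2, w3}.
    At w2: Dia (Box r -> Box q) requires Box r -> Box q at some successor in {w2, w3, w5}.
      Box r -> Box q holds at w2, so Dia (Box r -> Box q) is true at w2.
    At w3: Dia (Box r -> Box q) requires Box r -> Box q at some successor in {w2, w3}.
      Box r -> Box q holds at w2, so Dia (Box r -> Box q) is true at w3.
So Box Dia (Box r -> Box q) is true at w3.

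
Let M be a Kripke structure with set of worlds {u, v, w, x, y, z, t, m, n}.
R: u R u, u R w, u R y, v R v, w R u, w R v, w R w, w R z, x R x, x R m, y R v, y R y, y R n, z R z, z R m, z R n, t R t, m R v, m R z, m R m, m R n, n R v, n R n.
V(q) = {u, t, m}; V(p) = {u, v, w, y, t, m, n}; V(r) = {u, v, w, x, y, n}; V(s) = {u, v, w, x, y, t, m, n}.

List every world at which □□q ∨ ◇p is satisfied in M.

Recall that □ψ holds at a world iff ψ holds at every accessible world, and ◇ψ holds iff ψ holds at some accessible world.
Let φ = □□q ∨ ◇p. Evaluate φ at each world:
  u (successors {u, w, y}): φ is true.
  v (successors {v}): φ is true.
  w (successors {u, v, w, z}): φ is true.
  x (successors {x, m}): φ is true.
  y (successors {v, y, n}): φ is true.
  z (successors {z, m, n}): φ is true.
  t (successors {t}): φ is true.
  m (successors {v, z, m, n}): φ is true.
  n (successors {v, n}): φ is true.
For instance, at u:
  At u: □□q is false, ◇p is true, so □□q ∨ ◇p is true.
    At u: □□q requires □q at every successor {u, w, y}.
      □q fails at u, so □□q is false at u.
    At u: ◇p requires p at some successor in {u, w, y}.
      p holds at u, so ◇p is true at u.
Satisfying worlds: {u, v, w, x, y, z, t, m, n}

u, v, w, x, y, z, t, m, n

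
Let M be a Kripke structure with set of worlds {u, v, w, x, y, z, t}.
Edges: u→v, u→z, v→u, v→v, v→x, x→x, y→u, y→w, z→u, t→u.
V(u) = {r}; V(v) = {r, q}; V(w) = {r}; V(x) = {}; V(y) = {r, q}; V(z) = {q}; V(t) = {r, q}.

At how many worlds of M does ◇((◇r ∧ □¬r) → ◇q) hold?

Recall that □ψ holds at a world iff ψ holds at every accessible world, and ◇ψ holds iff ψ holds at some accessible world.
Let φ = ◇((◇r ∧ □¬r) → ◇q). Evaluate φ at each world:
  u (successors {v, z}): φ is true.
  v (successors {u, v, x}): φ is true.
  w (successors ∅): φ is false.
  x (successors {x}): φ is true.
  y (successors {u, w}): φ is true.
  z (successors {u}): φ is true.
  t (successors {u}): φ is true.
For instance, at v:
  At v: ◇((◇r ∧ □¬r) → ◇q) requires (◇r ∧ □¬r) → ◇q at some successor in {u, v, x}.
    (◇r ∧ □¬r) → ◇q holds at u, so ◇((◇r ∧ □¬r) → ◇q) is true at v.
      At u: ◇r ∧ □¬r is false, ◇q is true, so (◇r ∧ □¬r) → ◇q is true.
Satisfying worlds: {u, v, x, y, z, t}

6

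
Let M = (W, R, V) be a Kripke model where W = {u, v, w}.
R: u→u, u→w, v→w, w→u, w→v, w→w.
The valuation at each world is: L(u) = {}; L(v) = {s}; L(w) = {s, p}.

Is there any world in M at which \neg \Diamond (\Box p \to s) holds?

No

Let φ = \neg \Diamond (\Box p \to s). Evaluate φ at each world:
  u (successors {u, w}): φ is false.
  v (successors {w}): φ is false.
  w (successors {u, v, w}): φ is false.
For instance, at u:
  At u: \Diamond (\Box p \to s) is true, so \neg \Diamond (\Box p \to s) is false.
    At u: \Diamond (\Box p \to s) requires \Box p \to s at some successor in {u, w}.
      \Box p \to s holds at u, so \Diamond (\Box p \to s) is true at u.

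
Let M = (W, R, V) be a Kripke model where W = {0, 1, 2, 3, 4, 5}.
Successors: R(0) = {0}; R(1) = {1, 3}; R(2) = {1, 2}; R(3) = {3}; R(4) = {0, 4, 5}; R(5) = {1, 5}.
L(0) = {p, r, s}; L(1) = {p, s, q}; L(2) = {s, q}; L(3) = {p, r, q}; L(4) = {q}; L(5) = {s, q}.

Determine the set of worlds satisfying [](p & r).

Recall that []ψ holds at a world iff ψ holds at every accessible world, and <>ψ holds iff ψ holds at some accessible world.
Let φ = [](p & r). Evaluate φ at each world:
  0 (successors {0}): φ is true.
  1 (successors {1, 3}): φ is false.
  2 (successors {1, 2}): φ is false.
  3 (successors {3}): φ is true.
  4 (successors {0, 4, 5}): φ is false.
  5 (successors {1, 5}): φ is false.
For instance, at 3:
  At 3: [](p & r) requires p & r at every successor {3}.
    At 3: p & r is true.
  So [](p & r) is true at 3.
Satisfying worlds: {0, 3}

0, 3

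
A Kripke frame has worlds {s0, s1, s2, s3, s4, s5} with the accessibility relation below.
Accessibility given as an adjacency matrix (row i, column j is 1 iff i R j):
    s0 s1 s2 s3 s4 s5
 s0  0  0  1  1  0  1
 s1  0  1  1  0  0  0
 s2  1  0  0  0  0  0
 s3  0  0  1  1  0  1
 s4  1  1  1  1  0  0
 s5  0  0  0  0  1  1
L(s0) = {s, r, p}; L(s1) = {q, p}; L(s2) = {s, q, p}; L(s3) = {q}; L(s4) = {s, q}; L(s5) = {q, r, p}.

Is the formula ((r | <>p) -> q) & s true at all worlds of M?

Let φ = ((r | <>p) -> q) & s. Evaluate φ at each world:
  s0 (successors {s2, s3, s5}): φ is false.
  s1 (successors {s1, s2}): φ is false.
  s2 (successors {s0}): φ is true.
  s3 (successors {s2, s3, s5}): φ is false.
  s4 (successors {s0, s1, s2, s3}): φ is true.
  s5 (successors {s4, s5}): φ is false.
Detail at s0 (counterexample):
  At s0: (r | <>p) -> q is false, s is true, so ((r | <>p) -> q) & s is false.
    At s0: r | <>p is true, q is false, so (r | <>p) -> q is false.
      At s0: r is true, <>p is true, so r | <>p is true.

No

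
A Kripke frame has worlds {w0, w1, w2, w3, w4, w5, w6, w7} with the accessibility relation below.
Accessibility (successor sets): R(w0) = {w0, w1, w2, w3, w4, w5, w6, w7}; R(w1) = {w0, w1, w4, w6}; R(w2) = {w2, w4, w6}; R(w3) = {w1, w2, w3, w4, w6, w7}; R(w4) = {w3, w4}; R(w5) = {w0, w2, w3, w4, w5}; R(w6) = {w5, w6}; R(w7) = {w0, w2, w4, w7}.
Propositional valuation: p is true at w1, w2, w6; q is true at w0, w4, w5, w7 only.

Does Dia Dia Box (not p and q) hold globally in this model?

Recall that Box ψ holds at a world iff ψ holds at every accessible world, and Dia ψ holds iff ψ holds at some accessible world.
Let φ = Dia Dia Box (not p and q). Evaluate φ at each world:
  w0 (successors {w0, w1, w2, w3, w4, w5, w6, w7}): φ is false.
  w1 (successors {w0, w1, w4, w6}): φ is false.
  w2 (successors {w2, w4, w6}): φ is false.
  w3 (successors {w1, w2, w3, w4, w6, w7}): φ is false.
  w4 (successors {w3, w4}): φ is false.
  w5 (successors {w0, w2, w3, w4, w5}): φ is false.
  w6 (successors {w5, w6}): φ is false.
  w7 (successors {w0, w2, w4, w7}): φ is false.
Detail at w0 (counterexample):
  At w0: Dia Dia Box (not p and q) requires Dia Box (not p and q) at some successor in {w0, w1, w2, w3, w4, w5, w6, w7}.
    At w0: Dia Box (not p and q) is false.
    At w1: Dia Box (not p and q) is false.
    At w2: Dia Box (not p and q) is false.
    At w3: Dia Box (not p and q) is false.
    At w4: Dia Box (not p and q) is false.
    At w5: Dia Box (not p and q) is false.
    At w6: Dia Box (not p and q) is false.
    At w7: Dia Box (not p and q) is false.
  So Dia Dia Box (not p and q) is false at w0.

No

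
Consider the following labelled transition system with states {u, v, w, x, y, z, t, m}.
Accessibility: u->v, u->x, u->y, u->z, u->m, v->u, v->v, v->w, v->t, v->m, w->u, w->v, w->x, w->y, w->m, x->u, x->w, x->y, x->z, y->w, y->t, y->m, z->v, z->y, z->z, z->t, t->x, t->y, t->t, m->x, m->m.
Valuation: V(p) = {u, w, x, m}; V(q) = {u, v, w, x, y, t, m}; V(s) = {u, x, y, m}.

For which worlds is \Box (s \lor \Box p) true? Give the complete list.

Recall that \Box ψ holds at a world iff ψ holds at every accessible world, and \Diamond ψ holds iff ψ holds at some accessible world.
Let φ = \Box (s \lor \Box p). Evaluate φ at each world:
  u (successors {v, x, y, z, m}): φ is false.
  v (successors {u, v, w, t, m}): φ is false.
  w (successors {u, v, x, y, m}): φ is false.
  x (successors {u, w, y, z}): φ is false.
  y (successors {w, t, m}): φ is false.
  z (successors {v, y, z, t}): φ is false.
  t (successors {x, y, t}): φ is false.
  m (successors {x, m}): φ is true.
For instance, at z:
  At z: \Box (s \lor \Box p) requires s \lor \Box p at every successor {v, y, z, t}.
    s \lor \Box p fails at v, so \Box (s \lor \Box p) is false at z.
      At v: s is false, \Box p is false, so s \lor \Box p is false.
Satisfying worlds: {m}

m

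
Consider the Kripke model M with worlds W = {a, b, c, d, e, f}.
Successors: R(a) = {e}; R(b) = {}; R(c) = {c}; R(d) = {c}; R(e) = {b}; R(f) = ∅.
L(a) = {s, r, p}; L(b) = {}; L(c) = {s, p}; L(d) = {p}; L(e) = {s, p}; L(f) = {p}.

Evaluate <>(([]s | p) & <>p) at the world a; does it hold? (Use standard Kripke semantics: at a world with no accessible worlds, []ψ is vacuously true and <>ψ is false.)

No

At a: <>(([]s | p) & <>p) requires ([]s | p) & <>p at some successor in {e}.
  At e: ([]s | p) & <>p is false.
So <>(([]s | p) & <>p) is false at a.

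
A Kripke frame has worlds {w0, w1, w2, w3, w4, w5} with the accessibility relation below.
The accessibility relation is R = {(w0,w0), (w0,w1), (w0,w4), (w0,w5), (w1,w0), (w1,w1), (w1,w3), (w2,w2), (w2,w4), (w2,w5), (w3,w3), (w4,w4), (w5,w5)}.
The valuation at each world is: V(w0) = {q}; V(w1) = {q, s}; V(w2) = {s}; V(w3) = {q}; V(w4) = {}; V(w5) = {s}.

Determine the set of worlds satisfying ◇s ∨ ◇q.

w0, w1, w2, w3, w5

Let φ = ◇s ∨ ◇q. Evaluate φ at each world:
  w0 (successors {w0, w1, w4, w5}): φ is true.
  w1 (successors {w0, w1, w3}): φ is true.
  w2 (successors {w2, w4, w5}): φ is true.
  w3 (successors {w3}): φ is true.
  w4 (successors {w4}): φ is false.
  w5 (successors {w5}): φ is true.
For instance, at w1:
  At w1: ◇s is true, ◇q is true, so ◇s ∨ ◇q is true.
    At w1: ◇s requires s at some successor in {w0, w1, w3}.
      s holds at w1, so ◇s is true at w1.
    At w1: ◇q requires q at some successor in {w0, w1, w3}.
      q holds at w0, so ◇q is true at w1.
Satisfying worlds: {w0, w1, w2, w3, w5}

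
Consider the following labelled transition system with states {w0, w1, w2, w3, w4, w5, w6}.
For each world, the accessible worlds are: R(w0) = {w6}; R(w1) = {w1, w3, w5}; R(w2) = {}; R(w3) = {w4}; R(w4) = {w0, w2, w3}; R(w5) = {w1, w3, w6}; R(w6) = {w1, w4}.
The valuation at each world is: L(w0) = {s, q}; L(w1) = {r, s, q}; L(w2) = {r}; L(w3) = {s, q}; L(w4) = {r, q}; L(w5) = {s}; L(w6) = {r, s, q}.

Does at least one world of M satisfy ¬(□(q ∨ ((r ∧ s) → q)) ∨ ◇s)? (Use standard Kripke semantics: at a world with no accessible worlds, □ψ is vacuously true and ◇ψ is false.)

Recall that □ψ holds at a world iff ψ holds at every accessible world, and ◇ψ holds iff ψ holds at some accessible world.
Let φ = ¬(□(q ∨ ((r ∧ s) → q)) ∨ ◇s). Evaluate φ at each world:
  w0 (successors {w6}): φ is false.
  w1 (successors {w1, w3, w5}): φ is false.
  w2 (successors ∅): φ is false.
  w3 (successors {w4}): φ is false.
  w4 (successors {w0, w2, w3}): φ is false.
  w5 (successors {w1, w3, w6}): φ is false.
  w6 (successors {w1, w4}): φ is false.
For instance, at w1:
  At w1: □(q ∨ ((r ∧ s) → q)) ∨ ◇s is true, so ¬(□(q ∨ ((r ∧ s) → q)) ∨ ◇s) is false.
    At w1: □(q ∨ ((r ∧ s) → q)) is true, ◇s is true, so □(q ∨ ((r ∧ s) → q)) ∨ ◇s is true.
      At w1: □(q ∨ ((r ∧ s) → q)) requires q ∨ ((r ∧ s) → q) at every successor {w1, w3, w5}.
        At w1: q ∨ ((r ∧ s) → q) is true.
        At w3: q ∨ ((r ∧ s) → q) is true.
        At w5: q ∨ ((r ∧ s) → q) is true.
      So □(q ∨ ((r ∧ s) → q)) is true at w1.
      At w1: ◇s requires s at some successor in {w1, w3, w5}.
        s holds at w1, so ◇s is true at w1.

No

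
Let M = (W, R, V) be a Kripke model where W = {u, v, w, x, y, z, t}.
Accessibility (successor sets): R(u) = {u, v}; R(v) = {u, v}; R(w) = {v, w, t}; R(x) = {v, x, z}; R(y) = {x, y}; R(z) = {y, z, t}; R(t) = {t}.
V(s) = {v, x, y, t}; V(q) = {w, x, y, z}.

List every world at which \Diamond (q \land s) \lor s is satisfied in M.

v, x, y, z, t

Let φ = \Diamond (q \land s) \lor s. Evaluate φ at each world:
  u (successors {u, v}): φ is false.
  v (successors {u, v}): φ is true.
  w (successors {v, w, t}): φ is false.
  x (successors {v, x, z}): φ is true.
  y (successors {x, y}): φ is true.
  z (successors {y, z, t}): φ is true.
  t (successors {t}): φ is true.
For instance, at x:
  At x: \Diamond (q \land s) is true, s is true, so \Diamond (q \land s) \lor s is true.
    At x: \Diamond (q \land s) requires q \land s at some successor in {v, x, z}.
      q \land s holds at x, so \Diamond (q \land s) is true at x.
Satisfying worlds: {v, x, y, z, t}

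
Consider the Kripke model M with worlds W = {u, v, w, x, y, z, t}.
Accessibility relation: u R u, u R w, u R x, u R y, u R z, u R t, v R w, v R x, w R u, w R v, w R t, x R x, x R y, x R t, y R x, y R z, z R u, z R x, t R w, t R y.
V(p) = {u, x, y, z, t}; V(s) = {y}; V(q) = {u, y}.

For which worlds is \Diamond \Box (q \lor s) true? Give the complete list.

Recall that \Box ψ holds at a world iff ψ holds at every accessible world, and \Diamond ψ holds iff ψ holds at some accessible world.
Let φ = \Diamond \Box (q \lor s). Evaluate φ at each world:
  u (successors {u, w, x, y, z, t}): φ is false.
  v (successors {w, x}): φ is false.
  w (successors {u, v, t}): φ is false.
  x (successors {x, y, t}): φ is false.
  y (successors {x, z}): φ is false.
  z (successors {u, x}): φ is false.
  t (successors {w, y}): φ is false.
For instance, at x:
  At x: \Diamond \Box (q \lor s) requires \Box (q \lor s) at some successor in {x, y, t}.
    At x: \Box (q \lor s) is false.
    At y: \Box (q \lor s) is false.
    At t: \Box (q \lor s) is false.
  So \Diamond \Box (q \lor s) is false at x.
Satisfying worlds: none.

none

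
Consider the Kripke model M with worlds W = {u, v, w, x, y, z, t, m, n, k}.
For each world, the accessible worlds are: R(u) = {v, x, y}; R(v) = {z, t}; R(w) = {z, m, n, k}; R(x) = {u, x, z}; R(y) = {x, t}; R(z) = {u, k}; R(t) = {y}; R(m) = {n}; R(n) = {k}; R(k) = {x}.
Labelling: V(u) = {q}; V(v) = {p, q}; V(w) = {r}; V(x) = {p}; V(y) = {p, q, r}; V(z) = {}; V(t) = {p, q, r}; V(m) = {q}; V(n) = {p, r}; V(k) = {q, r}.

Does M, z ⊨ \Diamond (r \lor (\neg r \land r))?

At z: \Diamond (r \lor (\neg r \land r)) requires r \lor (\neg r \land r) at some successor in {u, k}.
  r \lor (\neg r \land r) holds at k, so \Diamond (r \lor (\neg r \land r)) is true at z.

Yes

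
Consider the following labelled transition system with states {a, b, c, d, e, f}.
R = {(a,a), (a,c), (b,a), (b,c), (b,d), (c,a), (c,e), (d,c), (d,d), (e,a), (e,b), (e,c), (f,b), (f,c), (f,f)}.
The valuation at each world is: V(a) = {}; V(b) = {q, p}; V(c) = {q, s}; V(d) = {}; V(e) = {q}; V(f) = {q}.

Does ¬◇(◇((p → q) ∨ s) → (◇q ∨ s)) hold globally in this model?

No

Recall that ◇ψ holds at a world iff ψ holds at some accessible world.
Let φ = ¬◇(◇((p → q) ∨ s) → (◇q ∨ s)). Evaluate φ at each world:
  a (successors {a, c}): φ is false.
  b (successors {a, c, d}): φ is false.
  c (successors {a, e}): φ is false.
  d (successors {c, d}): φ is false.
  e (successors {a, b, c}): φ is false.
  f (successors {b, c, f}): φ is false.
Detail at a (counterexample):
  At a: ◇(◇((p → q) ∨ s) → (◇q ∨ s)) is true, so ¬◇(◇((p → q) ∨ s) → (◇q ∨ s)) is false.
    At a: ◇(◇((p → q) ∨ s) → (◇q ∨ s)) requires ◇((p → q) ∨ s) → (◇q ∨ s) at some successor in {a, c}.
      ◇((p → q) ∨ s) → (◇q ∨ s) holds at a, so ◇(◇((p → q) ∨ s) → (◇q ∨ s)) is true at a.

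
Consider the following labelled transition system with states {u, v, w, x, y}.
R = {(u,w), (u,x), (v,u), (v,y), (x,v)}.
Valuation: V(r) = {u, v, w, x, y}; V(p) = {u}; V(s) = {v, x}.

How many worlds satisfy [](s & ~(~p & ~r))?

3

Let φ = [](s & ~(~p & ~r)). Evaluate φ at each world:
  u (successors {w, x}): φ is false.
  v (successors {u, y}): φ is false.
  w (successors ∅): φ is true.
  x (successors {v}): φ is true.
  y (successors ∅): φ is true.
For instance, at x:
  At x: [](s & ~(~p & ~r)) requires s & ~(~p & ~r) at every successor {v}.
    At v: s & ~(~p & ~r) is true.
  So [](s & ~(~p & ~r)) is true at x.
Satisfying worlds: {w, x, y}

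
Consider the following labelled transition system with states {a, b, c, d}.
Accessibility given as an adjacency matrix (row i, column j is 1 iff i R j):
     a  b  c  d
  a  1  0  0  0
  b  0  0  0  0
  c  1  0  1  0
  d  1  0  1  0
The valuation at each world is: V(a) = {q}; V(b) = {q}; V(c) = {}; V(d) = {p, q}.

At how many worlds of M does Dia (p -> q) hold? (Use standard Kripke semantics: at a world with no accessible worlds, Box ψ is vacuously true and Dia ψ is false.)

Let φ = Dia (p -> q). Evaluate φ at each world:
  a (successors {a}): φ is true.
  b (successors ∅): φ is false.
  c (successors {a, c}): φ is true.
  d (successors {a, c}): φ is true.
For instance, at d:
  At d: Dia (p -> q) requires p -> q at some successor in {a, c}.
    p -> q holds at a, so Dia (p -> q) is true at d.
Satisfying worlds: {a, c, d}

3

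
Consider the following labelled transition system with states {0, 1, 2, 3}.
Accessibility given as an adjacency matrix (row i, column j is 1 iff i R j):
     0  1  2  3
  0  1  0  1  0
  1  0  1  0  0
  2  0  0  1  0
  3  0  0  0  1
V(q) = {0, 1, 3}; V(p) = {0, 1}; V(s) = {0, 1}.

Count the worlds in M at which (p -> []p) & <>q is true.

Let φ = (p -> []p) & <>q. Evaluate φ at each world:
  0 (successors {0, 2}): φ is false.
  1 (successors {1}): φ is true.
  2 (successors {2}): φ is false.
  3 (successors {3}): φ is true.
For instance, at 3:
  At 3: p -> []p is true, <>q is true, so (p -> []p) & <>q is true.
    At 3: p is false, []p is false, so p -> []p is true.
      At 3: []p requires p at every successor {3}.
        p fails at 3, so []p is false at 3.
    At 3: <>q requires q at some successor in {3}.
      q holds at 3, so <>q is true at 3.
Satisfying worlds: {1, 3}

2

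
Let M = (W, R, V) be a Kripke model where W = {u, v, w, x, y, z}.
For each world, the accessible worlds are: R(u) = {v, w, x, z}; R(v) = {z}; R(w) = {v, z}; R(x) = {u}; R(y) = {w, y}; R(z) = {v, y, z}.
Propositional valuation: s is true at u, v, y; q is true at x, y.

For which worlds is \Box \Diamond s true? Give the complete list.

Let φ = \Box \Diamond s. Evaluate φ at each world:
  u (successors {v, w, x, z}): φ is false.
  v (successors {z}): φ is true.
  w (successors {v, z}): φ is false.
  x (successors {u}): φ is true.
  y (successors {w, y}): φ is true.
  z (successors {v, y, z}): φ is false.
For instance, at z:
  At z: \Box \Diamond s requires \Diamond s at every successor {v, y, z}.
    \Diamond s fails at v, so \Box \Diamond s is false at z.
      At v: \Diamond s requires s at some successor in {z}.
        At z: s is false.
      So \Diamond s is false at v.
Satisfying worlds: {v, x, y}

v, x, y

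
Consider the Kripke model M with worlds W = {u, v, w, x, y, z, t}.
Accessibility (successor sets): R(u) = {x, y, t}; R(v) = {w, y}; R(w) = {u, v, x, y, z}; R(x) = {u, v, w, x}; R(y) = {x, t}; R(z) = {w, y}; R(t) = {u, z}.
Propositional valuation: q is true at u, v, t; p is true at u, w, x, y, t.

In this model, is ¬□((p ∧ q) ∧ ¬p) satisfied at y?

Recall that □ψ holds at a world iff ψ holds at every accessible world, and ◇ψ holds iff ψ holds at some accessible world.
At y: □((p ∧ q) ∧ ¬p) is false, so ¬□((p ∧ q) ∧ ¬p) is true.
  At y: □((p ∧ q) ∧ ¬p) requires (p ∧ q) ∧ ¬p at every successor {x, t}.
    (p ∧ q) ∧ ¬p fails at x, so □((p ∧ q) ∧ ¬p) is false at y.

Yes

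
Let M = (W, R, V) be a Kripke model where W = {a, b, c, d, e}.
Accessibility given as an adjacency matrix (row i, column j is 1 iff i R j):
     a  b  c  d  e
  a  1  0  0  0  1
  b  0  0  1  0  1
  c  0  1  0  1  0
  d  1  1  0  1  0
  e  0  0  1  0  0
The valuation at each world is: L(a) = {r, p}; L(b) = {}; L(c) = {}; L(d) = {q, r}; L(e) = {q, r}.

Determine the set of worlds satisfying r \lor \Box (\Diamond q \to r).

Let φ = r \lor \Box (\Diamond q \to r). Evaluate φ at each world:
  a (successors {a, e}): φ is true.
  b (successors {c, e}): φ is false.
  c (successors {b, d}): φ is false.
  d (successors {a, b, d}): φ is true.
  e (successors {c}): φ is true.
For instance, at d:
  At d: r is true, \Box (\Diamond q \to r) is false, so r \lor \Box (\Diamond q \to r) is true.
    At d: \Box (\Diamond q \to r) requires \Diamond q \to r at every successor {a, b, d}.
      \Diamond q \to r fails at b, so \Box (\Diamond q \to r) is false at d.
Satisfying worlds: {a, d, e}

a, d, e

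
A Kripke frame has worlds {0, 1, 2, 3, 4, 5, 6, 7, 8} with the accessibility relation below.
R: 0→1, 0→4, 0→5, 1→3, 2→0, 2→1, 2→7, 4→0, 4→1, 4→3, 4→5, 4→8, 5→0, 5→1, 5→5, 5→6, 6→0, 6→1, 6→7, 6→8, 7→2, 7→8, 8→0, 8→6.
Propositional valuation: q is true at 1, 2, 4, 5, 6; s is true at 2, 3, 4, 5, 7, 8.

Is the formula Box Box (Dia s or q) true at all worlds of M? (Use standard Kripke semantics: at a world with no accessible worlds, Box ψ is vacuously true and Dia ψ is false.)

Let φ = Box Box (Dia s or q). Evaluate φ at each world:
  0 (successors {1, 4, 5}): φ is false.
  1 (successors {3}): φ is true.
  2 (successors {0, 1, 7}): φ is false.
  3 (successors ∅): φ is true.
  4 (successors {0, 1, 3, 5, 8}): φ is false.
  5 (successors {0, 1, 5, 6}): φ is false.
  6 (successors {0, 1, 7, 8}): φ is false.
  7 (successors {2, 8}): φ is true.
  8 (successors {0, 6}): φ is false.
Detail at 0 (counterexample):
  At 0: Box Box (Dia s or q) requires Box (Dia s or q) at every successor {1, 4, 5}.
    Box (Dia s or q) fails at 1, so Box Box (Dia s or q) is false at 0.
      At 1: Box (Dia s or q) requires Dia s or q at every successor {3}.
        Dia s or q fails at 3, so Box (Dia s or q) is false at 1.

No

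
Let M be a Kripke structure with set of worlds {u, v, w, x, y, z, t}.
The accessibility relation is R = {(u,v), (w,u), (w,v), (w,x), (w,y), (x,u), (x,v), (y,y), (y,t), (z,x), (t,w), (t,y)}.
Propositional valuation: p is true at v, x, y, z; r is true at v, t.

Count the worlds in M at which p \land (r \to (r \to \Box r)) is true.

4

Let φ = p \land (r \to (r \to \Box r)). Evaluate φ at each world:
  u (successors {v}): φ is false.
  v (successors ∅): φ is true.
  w (successors {u, v, x, y}): φ is false.
  x (successors {u, v}): φ is true.
  y (successors {y, t}): φ is true.
  z (successors {x}): φ is true.
  t (successors {w, y}): φ is false.
For instance, at y:
  At y: p is true, r \to (r \to \Box r) is true, so p \land (r \to (r \to \Box r)) is true.
    At y: r is false, r \to \Box r is true, so r \to (r \to \Box r) is true.
      At y: r is false, \Box r is false, so r \to \Box r is true.
Satisfying worlds: {v, x, y, z}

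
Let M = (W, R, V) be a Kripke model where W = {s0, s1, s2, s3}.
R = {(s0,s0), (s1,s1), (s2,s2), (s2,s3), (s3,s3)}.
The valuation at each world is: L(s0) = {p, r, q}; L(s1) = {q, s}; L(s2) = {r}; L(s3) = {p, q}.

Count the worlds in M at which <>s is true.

1

Let φ = <>s. Evaluate φ at each world:
  s0 (successors {s0}): φ is false.
  s1 (successors {s1}): φ is true.
  s2 (successors {s2, s3}): φ is false.
  s3 (successors {s3}): φ is false.
For instance, at s3:
  At s3: <>s requires s at some successor in {s3}.
    At s3: s is false.
  So <>s is false at s3.
Satisfying worlds: {s1}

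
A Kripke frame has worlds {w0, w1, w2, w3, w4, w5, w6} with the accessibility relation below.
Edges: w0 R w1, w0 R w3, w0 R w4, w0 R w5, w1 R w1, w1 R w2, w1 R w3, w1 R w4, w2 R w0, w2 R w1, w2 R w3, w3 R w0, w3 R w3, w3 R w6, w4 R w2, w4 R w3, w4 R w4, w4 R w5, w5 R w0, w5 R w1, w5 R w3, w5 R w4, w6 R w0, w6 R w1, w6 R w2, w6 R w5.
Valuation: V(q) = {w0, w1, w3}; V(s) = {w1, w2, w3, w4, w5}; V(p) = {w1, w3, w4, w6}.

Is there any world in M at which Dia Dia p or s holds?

Yes

Let φ = Dia Dia p or s. Evaluate φ at each world:
  w0 (successors {w1, w3, w4, w5}): φ is true.
  w1 (successors {w1, w2, w3, w4}): φ is true.
  w2 (successors {w0, w1, w3}): φ is true.
  w3 (successors {w0, w3, w6}): φ is true.
  w4 (successors {w2, w3, w4, w5}): φ is true.
  w5 (successors {w0, w1, w3, w4}): φ is true.
  w6 (successors {w0, w1, w2, w5}): φ is true.
Detail at w0 (witness):
  At w0: Dia Dia p is true, s is false, so Dia Dia p or s is true.
    At w0: Dia Dia p requires Dia p at some successor in {w1, w3, w4, w5}.
      Dia p holds at w1, so Dia Dia p is true at w0.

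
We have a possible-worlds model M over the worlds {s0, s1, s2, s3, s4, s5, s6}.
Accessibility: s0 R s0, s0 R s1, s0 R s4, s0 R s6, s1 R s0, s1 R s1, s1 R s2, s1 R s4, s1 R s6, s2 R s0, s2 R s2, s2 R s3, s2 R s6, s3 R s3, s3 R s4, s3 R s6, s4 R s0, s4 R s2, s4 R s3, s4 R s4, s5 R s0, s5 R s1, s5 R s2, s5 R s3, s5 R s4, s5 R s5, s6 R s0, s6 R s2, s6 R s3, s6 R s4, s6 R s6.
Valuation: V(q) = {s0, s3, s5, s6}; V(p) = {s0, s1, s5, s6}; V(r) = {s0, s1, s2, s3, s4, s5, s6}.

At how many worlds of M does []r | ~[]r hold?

Recall that []ψ holds at a world iff ψ holds at every accessible world, and <>ψ holds iff ψ holds at some accessible world.
Let φ = []r | ~[]r. Evaluate φ at each world:
  s0 (successors {s0, s1, s4, s6}): φ is true.
  s1 (successors {s0, s1, s2, s4, s6}): φ is true.
  s2 (successors {s0, s2, s3, s6}): φ is true.
  s3 (successors {s3, s4, s6}): φ is true.
  s4 (successors {s0, s2, s3, s4}): φ is true.
  s5 (successors {s0, s1, s2, s3, s4, s5}): φ is true.
  s6 (successors {s0, s2, s3, s4, s6}): φ is true.
For instance, at s5:
  At s5: []r is true, ~[]r is false, so []r | ~[]r is true.
    At s5: []r requires r at every successor {s0, s1, s2, s3, s4, s5}.
      At s0: r is true.
      At s1: r is true.
      At s2: r is true.
      At s3: r is true.
      At s4: r is true.
      At s5: r is true.
    So []r is true at s5.
    At s5: []r is true, so ~[]r is false.
      At s5: []r requires r at every successor {s0, s1, s2, s3, s4, s5}.
        At s0: r is true.
        At s1: r is true.
        At s2: r is true.
        At s3: r is true.
        At s4: r is true.
        At s5: r is true.
      So []r is true at s5.
Satisfying worlds: {s0, s1, s2, s3, s4, s5, s6}

7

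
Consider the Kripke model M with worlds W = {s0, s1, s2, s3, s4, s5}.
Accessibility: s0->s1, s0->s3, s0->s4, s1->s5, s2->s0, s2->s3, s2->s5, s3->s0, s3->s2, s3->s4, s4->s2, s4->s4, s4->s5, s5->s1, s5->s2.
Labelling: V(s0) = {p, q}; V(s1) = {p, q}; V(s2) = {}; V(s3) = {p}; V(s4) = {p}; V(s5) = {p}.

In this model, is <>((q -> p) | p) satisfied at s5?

Yes

Recall that <>ψ holds at a world iff ψ holds at some accessible world.
At s5: <>((q -> p) | p) requires (q -> p) | p at some successor in {s1, s2}.
  (q -> p) | p holds at s1, so <>((q -> p) | p) is true at s5.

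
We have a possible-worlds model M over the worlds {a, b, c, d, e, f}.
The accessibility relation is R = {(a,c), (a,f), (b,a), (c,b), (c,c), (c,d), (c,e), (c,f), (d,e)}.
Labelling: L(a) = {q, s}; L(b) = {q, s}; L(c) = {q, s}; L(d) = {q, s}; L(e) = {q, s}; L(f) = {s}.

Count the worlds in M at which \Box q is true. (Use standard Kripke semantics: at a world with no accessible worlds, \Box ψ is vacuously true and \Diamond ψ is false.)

Let φ = \Box q. Evaluate φ at each world:
  a (successors {c, f}): φ is false.
  b (successors {a}): φ is true.
  c (successors {b, c, d, e, f}): φ is false.
  d (successors {e}): φ is true.
  e (successors ∅): φ is true.
  f (successors ∅): φ is true.
For instance, at d:
  At d: \Box q requires q at every successor {e}.
    At e: q is true.
  So \Box q is true at d.
Satisfying worlds: {b, d, e, f}

4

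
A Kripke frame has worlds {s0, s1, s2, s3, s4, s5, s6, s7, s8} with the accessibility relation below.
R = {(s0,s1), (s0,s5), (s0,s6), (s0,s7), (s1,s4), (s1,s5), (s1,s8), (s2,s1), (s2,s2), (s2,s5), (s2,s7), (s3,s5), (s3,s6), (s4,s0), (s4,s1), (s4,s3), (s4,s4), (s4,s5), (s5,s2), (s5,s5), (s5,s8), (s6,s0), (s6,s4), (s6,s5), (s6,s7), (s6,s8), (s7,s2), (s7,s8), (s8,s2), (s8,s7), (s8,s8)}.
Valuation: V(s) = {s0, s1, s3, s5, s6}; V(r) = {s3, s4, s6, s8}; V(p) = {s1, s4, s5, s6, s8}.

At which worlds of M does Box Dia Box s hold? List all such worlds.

none

Let φ = Box Dia Box s. Evaluate φ at each world:
  s0 (successors {s1, s5, s6, s7}): φ is false.
  s1 (successors {s4, s5, s8}): φ is false.
  s2 (successors {s1, s2, s5, s7}): φ is false.
  s3 (successors {s5, s6}): φ is false.
  s4 (successors {s0, s1, s3, s4, s5}): φ is false.
  s5 (successors {s2, s5, s8}): φ is false.
  s6 (successors {s0, s4, s5, s7, s8}): φ is false.
  s7 (successors {s2, s8}): φ is false.
  s8 (successors {s2, s7, s8}): φ is false.
For instance, at s8:
  At s8: Box Dia Box s requires Dia Box s at every successor {s2, s7, s8}.
    Dia Box s fails at s2, so Box Dia Box s is false at s8.
      At s2: Dia Box s requires Box s at some successor in {s1, s2, s5, s7}.
        At s1: Box s is false.
        At s2: Box s is false.
        At s5: Box s is false.
        At s7: Box s is false.
      So Dia Box s is false at s2.
Satisfying worlds: none.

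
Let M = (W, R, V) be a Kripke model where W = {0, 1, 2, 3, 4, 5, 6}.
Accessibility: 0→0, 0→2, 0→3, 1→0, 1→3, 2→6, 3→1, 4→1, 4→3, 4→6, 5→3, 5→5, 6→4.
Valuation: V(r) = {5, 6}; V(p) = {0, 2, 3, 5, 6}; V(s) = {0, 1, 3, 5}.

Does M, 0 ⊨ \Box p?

Recall that \Box ψ holds at a world iff ψ holds at every accessible world, and \Diamond ψ holds iff ψ holds at some accessible world.
At 0: \Box p requires p at every successor {0, 2, 3}.
  At 0: p is true.
  At 2: p is true.
  At 3: p is true.
So \Box p is true at 0.

Yes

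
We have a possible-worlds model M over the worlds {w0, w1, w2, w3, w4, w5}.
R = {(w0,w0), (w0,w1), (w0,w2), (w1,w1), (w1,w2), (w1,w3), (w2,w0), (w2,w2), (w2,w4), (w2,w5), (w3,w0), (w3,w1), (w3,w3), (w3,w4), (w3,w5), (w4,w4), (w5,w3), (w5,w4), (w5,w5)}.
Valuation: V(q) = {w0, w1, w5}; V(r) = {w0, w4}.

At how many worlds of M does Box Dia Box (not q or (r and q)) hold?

Recall that Box ψ holds at a world iff ψ holds at every accessible world, and Dia ψ holds iff ψ holds at some accessible world.
Let φ = Box Dia Box (not q or (r and q)). Evaluate φ at each world:
  w0 (successors {w0, w1, w2}): φ is false.
  w1 (successors {w1, w2, w3}): φ is false.
  w2 (successors {w0, w2, w4, w5}): φ is false.
  w3 (successors {w0, w1, w3, w4, w5}): φ is false.
  w4 (successors {w4}): φ is true.
  w5 (successors {w3, w4, w5}): φ is true.
For instance, at w2:
  At w2: Box Dia Box (not q or (r and q)) requires Dia Box (not q or (r and q)) at every successor {w0, w2, w4, w5}.
    Dia Box (not q or (r and q)) fails at w0, so Box Dia Box (not q or (r and q)) is false at w2.
      At w0: Dia Box (not q or (r and q)) requires Box (not q or (r and q)) at some successor in {w0, w1, w2}.
        At w0: Box (not q or (r and q)) is false.
        At w1: Box (not q or (r and q)) is false.
        At w2: Box (not q or (r and q)) is false.
      So Dia Box (not q or (r and q)) is false at w0.
Satisfying worlds: {w4, w5}

2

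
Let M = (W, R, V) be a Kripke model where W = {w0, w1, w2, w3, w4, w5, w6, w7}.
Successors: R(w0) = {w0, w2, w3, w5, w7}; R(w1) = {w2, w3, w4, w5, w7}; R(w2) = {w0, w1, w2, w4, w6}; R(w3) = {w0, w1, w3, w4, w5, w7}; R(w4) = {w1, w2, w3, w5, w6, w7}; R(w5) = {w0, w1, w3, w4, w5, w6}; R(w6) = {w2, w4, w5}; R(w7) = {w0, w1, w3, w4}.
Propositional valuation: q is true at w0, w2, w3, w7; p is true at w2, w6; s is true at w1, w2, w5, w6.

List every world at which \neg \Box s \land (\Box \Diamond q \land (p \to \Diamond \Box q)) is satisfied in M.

w0, w1, w3, w4, w5, w7

Let φ = \neg \Box s \land (\Box \Diamond q \land (p \to \Diamond \Box q)). Evaluate φ at each world:
  w0 (successors {w0, w2, w3, w5, w7}): φ is true.
  w1 (successors {w2, w3, w4, w5, w7}): φ is true.
  w2 (successors {w0, w1, w2, w4, w6}): φ is false.
  w3 (successors {w0, w1, w3, w4, w5, w7}): φ is true.
  w4 (successors {w1, w2, w3, w5, w6, w7}): φ is true.
  w5 (successors {w0, w1, w3, w4, w5, w6}): φ is true.
  w6 (successors {w2, w4, w5}): φ is false.
  w7 (successors {w0, w1, w3, w4}): φ is true.
For instance, at w2:
  At w2: \neg \Box s is true, \Box \Diamond q \land (p \to \Diamond \Box q) is false, so \neg \Box s \land (\Box \Diamond q \land (p \to \Diamond \Box q)) is false.
    At w2: \Box s is false, so \neg \Box s is true.
      At w2: \Box s requires s at every successor {w0, w1, w2, w4, w6}.
        s fails at w0, so \Box s is false at w2.
    At w2: \Box \Diamond q is true, p \to \Diamond \Box q is false, so \Box \Diamond q \land (p \to \Diamond \Box q) is false.
      At w2: \Box \Diamond q requires \Diamond q at every successor {w0, w1, w2, w4, w6}.
        At w0: \Diamond q is true.
        At w1: \Diamond q is true.
        At w2: \Diamond q is true.
        At w4: \Diamond q is true.
        At w6: \Diamond q is true.
      So \Box \Diamond q is true at w2.
      At w2: p is true, \Diamond \Box q is false, so p \to \Diamond \Box q is false.
Satisfying worlds: {w0, w1, w3, w4, w5, w7}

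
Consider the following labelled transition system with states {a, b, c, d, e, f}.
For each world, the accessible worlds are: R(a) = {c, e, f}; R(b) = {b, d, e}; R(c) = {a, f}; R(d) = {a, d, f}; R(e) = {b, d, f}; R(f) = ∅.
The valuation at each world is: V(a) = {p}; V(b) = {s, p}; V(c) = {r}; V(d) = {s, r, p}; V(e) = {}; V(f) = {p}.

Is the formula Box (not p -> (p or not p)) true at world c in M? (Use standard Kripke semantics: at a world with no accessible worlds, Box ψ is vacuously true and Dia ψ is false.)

Recall that Box ψ holds at a world iff ψ holds at every accessible world, and Dia ψ holds iff ψ holds at some accessible world.
At c: Box (not p -> (p or not p)) requires not p -> (p or not p) at every successor {a, f}.
  At a: not p -> (p or not p) is true.
  At f: not p -> (p or not p) is true.
So Box (not p -> (p or not p)) is true at c.

Yes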